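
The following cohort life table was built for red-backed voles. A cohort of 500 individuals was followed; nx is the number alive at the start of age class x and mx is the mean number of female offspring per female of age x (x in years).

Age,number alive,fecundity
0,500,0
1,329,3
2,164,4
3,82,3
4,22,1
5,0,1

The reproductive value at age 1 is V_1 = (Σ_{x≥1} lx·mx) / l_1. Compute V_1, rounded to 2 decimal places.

lx = nx/n0 = nx/500: 1, 0.658, 0.328, 0.164, 0.044, 0
lx·mx for x ≥ 1: 1.974, 1.312, 0.492, 0.044, 0 → sum = 3.822
V_1 = 3.822 / l_1 = 3.822 / 0.658 = 5.808511… → 5.81

5.81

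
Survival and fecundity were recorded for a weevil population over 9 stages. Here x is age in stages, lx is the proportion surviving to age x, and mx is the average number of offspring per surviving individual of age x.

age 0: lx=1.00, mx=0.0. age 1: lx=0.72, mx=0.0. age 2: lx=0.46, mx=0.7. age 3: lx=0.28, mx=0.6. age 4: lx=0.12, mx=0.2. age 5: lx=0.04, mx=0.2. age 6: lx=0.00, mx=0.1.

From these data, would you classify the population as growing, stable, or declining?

declining

R0 = Σ lx·mx = 0 + 0 + 0.322 + 0.168 + 0.024 + 0.008 + 0 = 0.522
R0 < 1, so the population is declining.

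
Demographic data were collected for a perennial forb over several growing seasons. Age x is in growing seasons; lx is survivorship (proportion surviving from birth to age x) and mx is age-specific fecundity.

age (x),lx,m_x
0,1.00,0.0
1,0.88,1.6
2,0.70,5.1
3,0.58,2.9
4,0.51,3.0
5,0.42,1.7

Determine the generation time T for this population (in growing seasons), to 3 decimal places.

lx·mx: 0, 1.408, 3.57, 1.682, 1.53, 0.714 → R0 = 8.904
x·lx·mx: 0, 1.408, 7.14, 5.046, 6.12, 3.57 → Σ = 23.284
T = 23.284 / 8.904 = 2.615004… → 2.615

2.615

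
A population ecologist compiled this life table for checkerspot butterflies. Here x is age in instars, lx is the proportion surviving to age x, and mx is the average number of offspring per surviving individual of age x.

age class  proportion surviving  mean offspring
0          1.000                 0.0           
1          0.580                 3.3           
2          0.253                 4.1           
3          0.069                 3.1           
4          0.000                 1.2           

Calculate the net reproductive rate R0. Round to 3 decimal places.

lx·mx by age: 0, 1.914, 1.0373, 0.2139, 0
R0 = Σ lx·mx = 3.1652 → 3.165

3.165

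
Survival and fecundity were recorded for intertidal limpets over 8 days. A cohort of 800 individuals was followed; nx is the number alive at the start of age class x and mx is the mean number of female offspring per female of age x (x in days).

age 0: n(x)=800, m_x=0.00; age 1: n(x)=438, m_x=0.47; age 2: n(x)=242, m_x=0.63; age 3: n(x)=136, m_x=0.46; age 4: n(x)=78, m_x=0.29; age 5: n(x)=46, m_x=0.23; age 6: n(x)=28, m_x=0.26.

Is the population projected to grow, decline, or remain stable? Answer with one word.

lx = nx/n0 = nx/800: 1, 0.5475, 0.3025, 0.17, 0.0975, 0.0575, 0.035
R0 = Σ lx·mx = 0 + 0.257325 + 0.190575 + 0.0782 + 0.028275 + 0.013225 + 0.0091 = 0.5767
R0 < 1, so the population is declining.

declining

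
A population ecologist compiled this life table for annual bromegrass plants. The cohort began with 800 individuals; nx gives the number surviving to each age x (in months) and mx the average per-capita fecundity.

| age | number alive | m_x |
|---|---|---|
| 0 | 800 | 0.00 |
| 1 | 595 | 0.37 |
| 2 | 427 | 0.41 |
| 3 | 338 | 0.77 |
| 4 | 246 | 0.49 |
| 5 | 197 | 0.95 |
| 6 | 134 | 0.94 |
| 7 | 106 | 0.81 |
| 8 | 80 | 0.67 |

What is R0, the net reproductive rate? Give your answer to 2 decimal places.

lx = nx/n0 = nx/800: 1, 0.74375, 0.53375, 0.4225, 0.3075, 0.24625, 0.1675, 0.1325, 0.1
lx·mx by age: 0, 0.275188…, 0.218838…, 0.325325, 0.150675, 0.233938…, 0.15745, 0.107325, 0.067
R0 = Σ lx·mx = 1.535738… → 1.54

1.54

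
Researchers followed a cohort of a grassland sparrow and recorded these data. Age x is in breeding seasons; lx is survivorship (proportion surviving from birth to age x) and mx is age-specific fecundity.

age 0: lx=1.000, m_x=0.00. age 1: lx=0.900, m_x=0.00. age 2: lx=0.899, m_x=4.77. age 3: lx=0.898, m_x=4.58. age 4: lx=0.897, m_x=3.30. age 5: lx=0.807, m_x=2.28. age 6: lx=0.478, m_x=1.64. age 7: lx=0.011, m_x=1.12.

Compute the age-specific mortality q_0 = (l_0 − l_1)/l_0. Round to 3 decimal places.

0.100

q_0 = (l_0 − l_1) / l_0 = (1 − 0.9) / 1
     = 0.1 / 1 = 0.1 → 0.100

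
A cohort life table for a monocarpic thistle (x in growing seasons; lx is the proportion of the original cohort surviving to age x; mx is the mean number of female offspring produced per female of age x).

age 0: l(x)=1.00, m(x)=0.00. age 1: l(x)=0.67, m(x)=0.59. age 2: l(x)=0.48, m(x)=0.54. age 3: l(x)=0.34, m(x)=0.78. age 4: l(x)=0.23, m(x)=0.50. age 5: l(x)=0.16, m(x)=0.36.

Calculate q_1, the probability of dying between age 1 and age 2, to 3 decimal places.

q_1 = (l_1 − l_2) / l_1 = (0.67 − 0.48) / 0.67
     = 0.19 / 0.67 = 0.283582… → 0.284

0.284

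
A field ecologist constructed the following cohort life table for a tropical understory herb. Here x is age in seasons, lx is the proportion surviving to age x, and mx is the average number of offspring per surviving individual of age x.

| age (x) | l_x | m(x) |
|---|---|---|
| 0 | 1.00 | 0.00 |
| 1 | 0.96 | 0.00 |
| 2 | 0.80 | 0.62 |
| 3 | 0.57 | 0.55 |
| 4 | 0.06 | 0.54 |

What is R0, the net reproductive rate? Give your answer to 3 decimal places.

0.842

lx·mx by age: 0, 0, 0.496, 0.3135, 0.0324
R0 = Σ lx·mx = 0.8419 → 0.842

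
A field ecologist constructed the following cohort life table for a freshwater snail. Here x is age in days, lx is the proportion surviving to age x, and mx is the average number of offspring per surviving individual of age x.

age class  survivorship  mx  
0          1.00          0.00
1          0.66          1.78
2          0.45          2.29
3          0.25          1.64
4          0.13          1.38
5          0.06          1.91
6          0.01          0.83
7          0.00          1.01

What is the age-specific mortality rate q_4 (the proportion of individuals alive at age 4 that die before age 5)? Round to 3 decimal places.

q_4 = (l_4 − l_5) / l_4 = (0.13 − 0.06) / 0.13
     = 0.07 / 0.13 = 0.538462… → 0.538

0.538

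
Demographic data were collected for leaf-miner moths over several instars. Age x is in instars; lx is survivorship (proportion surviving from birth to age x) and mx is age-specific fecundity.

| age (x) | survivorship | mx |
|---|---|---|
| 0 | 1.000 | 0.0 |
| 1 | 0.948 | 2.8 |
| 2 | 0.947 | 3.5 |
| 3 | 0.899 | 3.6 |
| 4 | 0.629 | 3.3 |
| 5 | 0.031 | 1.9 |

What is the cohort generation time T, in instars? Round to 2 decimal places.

lx·mx: 0, 2.6544, 3.3145, 3.2364, 2.0757, 0.0589 → R0 = 11.3399
x·lx·mx: 0, 2.6544, 6.629, 9.7092, 8.3028, 0.2945 → Σ = 27.5899
T = 27.5899 / 11.3399 = 2.432993… → 2.43

2.43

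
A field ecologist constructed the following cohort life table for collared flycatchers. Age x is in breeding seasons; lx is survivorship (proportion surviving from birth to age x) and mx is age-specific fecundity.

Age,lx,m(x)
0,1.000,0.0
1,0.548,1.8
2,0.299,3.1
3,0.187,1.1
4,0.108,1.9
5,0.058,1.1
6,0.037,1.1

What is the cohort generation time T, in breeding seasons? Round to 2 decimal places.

lx·mx: 0, 0.9864, 0.9269, 0.2057, 0.2052, 0.0638, 0.0407 → R0 = 2.4287
x·lx·mx: 0, 0.9864, 1.8538, 0.6171, 0.8208, 0.319, 0.2442 → Σ = 4.8413
T = 4.8413 / 2.4287 = 1.993371… → 1.99

1.99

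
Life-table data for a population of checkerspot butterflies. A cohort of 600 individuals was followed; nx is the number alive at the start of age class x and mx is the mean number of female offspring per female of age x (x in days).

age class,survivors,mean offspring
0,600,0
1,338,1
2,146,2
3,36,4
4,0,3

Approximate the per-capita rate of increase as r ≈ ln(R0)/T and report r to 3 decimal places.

0.146

lx = nx/n0 = nx/600: 1, 0.56333…, 0.24333…, 0.06, 0
R0 = Σ lx·mx = 0 + 0.56333… + 0.48667… + 0.24 + 0 = 1.29…
Σ x·lx·mx = 2.256667…; T = 2.256667…/1.29… = 1.74935…
r ≈ ln(R0)/T = ln(1.29…)/1.74935… = 0.14556… → 0.146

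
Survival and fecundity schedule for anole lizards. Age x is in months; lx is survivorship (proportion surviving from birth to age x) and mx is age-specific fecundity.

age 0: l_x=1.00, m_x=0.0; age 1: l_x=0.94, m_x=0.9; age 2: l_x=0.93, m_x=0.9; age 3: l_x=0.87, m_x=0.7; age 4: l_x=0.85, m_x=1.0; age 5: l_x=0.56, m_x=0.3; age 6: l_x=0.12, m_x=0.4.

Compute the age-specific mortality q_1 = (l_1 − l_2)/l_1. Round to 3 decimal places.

0.011

q_1 = (l_1 − l_2) / l_1 = (0.94 − 0.93) / 0.94
     = 0.01 / 0.94 = 0.010638… → 0.011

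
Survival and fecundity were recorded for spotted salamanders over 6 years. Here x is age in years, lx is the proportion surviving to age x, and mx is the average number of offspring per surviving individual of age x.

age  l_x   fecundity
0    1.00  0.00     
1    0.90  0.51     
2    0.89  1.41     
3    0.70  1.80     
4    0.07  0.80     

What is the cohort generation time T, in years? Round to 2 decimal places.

lx·mx: 0, 0.459, 1.2549, 1.26, 0.056 → R0 = 3.0299
x·lx·mx: 0, 0.459, 2.5098, 3.78, 0.224 → Σ = 6.9728
T = 6.9728 / 3.0299 = 2.30133… → 2.30

2.30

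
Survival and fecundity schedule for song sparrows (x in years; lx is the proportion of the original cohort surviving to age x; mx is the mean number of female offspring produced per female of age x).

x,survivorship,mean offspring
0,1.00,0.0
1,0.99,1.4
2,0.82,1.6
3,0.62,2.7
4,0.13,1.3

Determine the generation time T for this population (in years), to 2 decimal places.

2.14

lx·mx: 0, 1.386, 1.312, 1.674, 0.169 → R0 = 4.541
x·lx·mx: 0, 1.386, 2.624, 5.022, 0.676 → Σ = 9.708
T = 9.708 / 4.541 = 2.137855… → 2.14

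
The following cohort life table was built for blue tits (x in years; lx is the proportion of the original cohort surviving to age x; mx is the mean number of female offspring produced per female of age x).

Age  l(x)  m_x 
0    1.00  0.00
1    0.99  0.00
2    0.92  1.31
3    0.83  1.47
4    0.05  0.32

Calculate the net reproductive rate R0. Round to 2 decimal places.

2.44

lx·mx by age: 0, 0, 1.2052, 1.2201, 0.016
R0 = Σ lx·mx = 2.4413 → 2.44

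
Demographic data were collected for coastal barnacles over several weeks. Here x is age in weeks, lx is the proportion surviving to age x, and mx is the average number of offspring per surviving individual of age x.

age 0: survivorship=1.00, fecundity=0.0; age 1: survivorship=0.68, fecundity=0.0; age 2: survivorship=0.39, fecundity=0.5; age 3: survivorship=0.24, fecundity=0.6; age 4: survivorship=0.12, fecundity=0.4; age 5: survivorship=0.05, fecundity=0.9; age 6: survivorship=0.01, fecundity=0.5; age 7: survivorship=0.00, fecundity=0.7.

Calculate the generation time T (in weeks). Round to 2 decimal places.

lx·mx: 0, 0, 0.195, 0.144, 0.048, 0.045, 0.005, 0 → R0 = 0.437
x·lx·mx: 0, 0, 0.39, 0.432, 0.192, 0.225, 0.03, 0 → Σ = 1.269
T = 1.269 / 0.437 = 2.90389… → 2.90

2.90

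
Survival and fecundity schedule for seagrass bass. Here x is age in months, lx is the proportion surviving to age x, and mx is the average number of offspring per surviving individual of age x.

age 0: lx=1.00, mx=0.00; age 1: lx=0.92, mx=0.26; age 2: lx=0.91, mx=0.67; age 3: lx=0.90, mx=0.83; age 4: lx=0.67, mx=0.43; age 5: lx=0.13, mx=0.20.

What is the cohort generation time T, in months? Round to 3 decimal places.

lx·mx: 0, 0.2392, 0.6097, 0.747, 0.2881, 0.026 → R0 = 1.91
x·lx·mx: 0, 0.2392, 1.2194, 2.241, 1.1524, 0.13 → Σ = 4.982
T = 4.982 / 1.91 = 2.608377… → 2.608

2.608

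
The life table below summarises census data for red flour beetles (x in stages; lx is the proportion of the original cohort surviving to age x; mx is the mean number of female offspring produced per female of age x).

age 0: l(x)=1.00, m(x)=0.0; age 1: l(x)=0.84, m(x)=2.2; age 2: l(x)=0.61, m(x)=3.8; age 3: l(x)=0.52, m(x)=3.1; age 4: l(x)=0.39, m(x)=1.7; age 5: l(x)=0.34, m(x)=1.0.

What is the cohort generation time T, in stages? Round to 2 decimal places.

lx·mx: 0, 1.848, 2.318, 1.612, 0.663, 0.34 → R0 = 6.781
x·lx·mx: 0, 1.848, 4.636, 4.836, 2.652, 1.7 → Σ = 15.672
T = 15.672 / 6.781 = 2.311164… → 2.31

2.31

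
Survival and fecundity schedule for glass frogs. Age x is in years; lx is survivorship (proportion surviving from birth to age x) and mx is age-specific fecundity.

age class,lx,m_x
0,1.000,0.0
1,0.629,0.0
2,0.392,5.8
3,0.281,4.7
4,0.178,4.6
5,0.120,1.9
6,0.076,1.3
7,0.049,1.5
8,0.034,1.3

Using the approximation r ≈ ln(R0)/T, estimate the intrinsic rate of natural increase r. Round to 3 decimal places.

0.534

R0 = Σ lx·mx = 0 + 0 + 2.2736 + 1.3207 + 0.8188 + 0.228 + 0.0988 + 0.0735 + 0.0442 = 4.8576
Σ x·lx·mx = 14.3854; T = 14.3854/4.8576 = 2.96142…
r ≈ ln(R0)/T = ln(4.8576)/2.96142… = 0.53371… → 0.534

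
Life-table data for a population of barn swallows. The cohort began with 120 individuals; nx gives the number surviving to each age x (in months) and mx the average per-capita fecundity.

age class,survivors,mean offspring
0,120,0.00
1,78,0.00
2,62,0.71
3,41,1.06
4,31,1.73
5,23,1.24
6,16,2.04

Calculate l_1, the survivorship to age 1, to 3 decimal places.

0.650

l_1 = n_1/n_0 = 78/120 = 0.65 → 0.650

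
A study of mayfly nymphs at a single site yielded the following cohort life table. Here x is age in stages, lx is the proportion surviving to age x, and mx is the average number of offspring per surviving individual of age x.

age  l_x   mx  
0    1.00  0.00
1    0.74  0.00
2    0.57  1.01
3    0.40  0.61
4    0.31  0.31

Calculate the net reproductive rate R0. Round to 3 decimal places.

0.916

lx·mx by age: 0, 0, 0.5757, 0.244, 0.0961
R0 = Σ lx·mx = 0.9158 → 0.916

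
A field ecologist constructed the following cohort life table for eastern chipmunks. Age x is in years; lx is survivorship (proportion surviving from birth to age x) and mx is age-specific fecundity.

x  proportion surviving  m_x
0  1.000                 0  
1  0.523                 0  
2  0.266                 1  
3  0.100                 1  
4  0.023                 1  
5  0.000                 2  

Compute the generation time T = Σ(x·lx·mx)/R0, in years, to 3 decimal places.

2.375

lx·mx: 0, 0, 0.266, 0.1, 0.023, 0 → R0 = 0.389
x·lx·mx: 0, 0, 0.532, 0.3, 0.092, 0 → Σ = 0.924
T = 0.924 / 0.389 = 2.375321… → 2.375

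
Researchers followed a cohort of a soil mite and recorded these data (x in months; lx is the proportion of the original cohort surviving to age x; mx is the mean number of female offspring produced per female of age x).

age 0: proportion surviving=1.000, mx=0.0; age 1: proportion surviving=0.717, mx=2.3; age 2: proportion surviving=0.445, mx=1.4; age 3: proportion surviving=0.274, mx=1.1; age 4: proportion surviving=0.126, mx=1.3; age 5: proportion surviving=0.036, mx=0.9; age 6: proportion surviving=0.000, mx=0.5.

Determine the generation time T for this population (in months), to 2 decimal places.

lx·mx: 0, 1.6491, 0.623, 0.3014, 0.1638, 0.0324, 0 → R0 = 2.7697
x·lx·mx: 0, 1.6491, 1.246, 0.9042, 0.6552, 0.162, 0 → Σ = 4.6165
T = 4.6165 / 2.7697 = 1.666787… → 1.67

1.67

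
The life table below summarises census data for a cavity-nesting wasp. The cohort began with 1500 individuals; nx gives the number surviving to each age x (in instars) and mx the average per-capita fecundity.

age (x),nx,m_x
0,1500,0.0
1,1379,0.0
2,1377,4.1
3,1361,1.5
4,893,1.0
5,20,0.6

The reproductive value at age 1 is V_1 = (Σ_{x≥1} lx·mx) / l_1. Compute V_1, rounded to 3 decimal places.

lx = nx/n0 = nx/1500: 1, 0.91933…, 0.918, 0.90733…, 0.59533…, 0.01333…
lx·mx for x ≥ 1: 0, 3.7638, 1.361…, 0.595333…, 0.008… → sum = 5.728133…
V_1 = 5.728133… / l_1 = 5.728133… / 0.919333… = 6.230747… → 6.231

6.231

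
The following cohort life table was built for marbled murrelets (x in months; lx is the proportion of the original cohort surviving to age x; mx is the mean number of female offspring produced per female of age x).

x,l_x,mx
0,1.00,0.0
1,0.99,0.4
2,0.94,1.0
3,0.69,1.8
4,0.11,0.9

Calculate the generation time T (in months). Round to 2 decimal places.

lx·mx: 0, 0.396, 0.94, 1.242, 0.099 → R0 = 2.677
x·lx·mx: 0, 0.396, 1.88, 3.726, 0.396 → Σ = 6.398
T = 6.398 / 2.677 = 2.389989… → 2.39

2.39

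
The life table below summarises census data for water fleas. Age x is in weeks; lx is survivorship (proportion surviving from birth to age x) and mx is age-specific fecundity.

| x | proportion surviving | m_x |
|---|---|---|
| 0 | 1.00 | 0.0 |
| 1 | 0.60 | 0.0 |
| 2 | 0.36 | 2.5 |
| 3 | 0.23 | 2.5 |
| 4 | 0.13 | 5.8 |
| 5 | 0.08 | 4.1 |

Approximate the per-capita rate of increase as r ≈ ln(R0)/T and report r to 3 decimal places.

0.293

R0 = Σ lx·mx = 0 + 0 + 0.9 + 0.575 + 0.754 + 0.328 = 2.557
Σ x·lx·mx = 8.181; T = 8.181/2.557 = 3.19945…
r ≈ ln(R0)/T = ln(2.557)/3.19945… = 0.29344… → 0.293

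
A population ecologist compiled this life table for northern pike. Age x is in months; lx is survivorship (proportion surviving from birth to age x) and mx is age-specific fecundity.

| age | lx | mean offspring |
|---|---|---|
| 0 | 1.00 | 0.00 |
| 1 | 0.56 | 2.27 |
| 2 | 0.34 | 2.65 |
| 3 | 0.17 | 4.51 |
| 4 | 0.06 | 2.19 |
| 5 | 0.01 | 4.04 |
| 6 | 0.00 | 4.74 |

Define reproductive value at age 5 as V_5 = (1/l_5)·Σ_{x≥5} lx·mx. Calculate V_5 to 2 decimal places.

lx·mx for x ≥ 5: 0.0404, 0 → sum = 0.0404
V_5 = 0.0404 / l_5 = 0.0404 / 0.01 = 4.04 → 4.04

4.04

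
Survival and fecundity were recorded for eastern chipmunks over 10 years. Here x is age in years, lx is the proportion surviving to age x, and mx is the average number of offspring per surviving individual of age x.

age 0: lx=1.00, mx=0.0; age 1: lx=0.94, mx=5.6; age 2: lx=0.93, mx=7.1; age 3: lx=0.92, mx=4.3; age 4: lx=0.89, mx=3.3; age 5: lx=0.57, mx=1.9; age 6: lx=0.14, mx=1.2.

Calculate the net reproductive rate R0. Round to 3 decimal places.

20.011

lx·mx by age: 0, 5.264, 6.603, 3.956, 2.937, 1.083, 0.168
R0 = Σ lx·mx = 20.011 → 20.011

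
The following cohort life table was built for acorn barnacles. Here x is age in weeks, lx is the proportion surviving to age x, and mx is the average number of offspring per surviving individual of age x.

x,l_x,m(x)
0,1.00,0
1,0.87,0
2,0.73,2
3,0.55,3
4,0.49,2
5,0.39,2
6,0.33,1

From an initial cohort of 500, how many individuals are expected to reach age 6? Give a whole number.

Expected survivors = N0 · l_6 = 500 × 0.33 = 165 → 165

165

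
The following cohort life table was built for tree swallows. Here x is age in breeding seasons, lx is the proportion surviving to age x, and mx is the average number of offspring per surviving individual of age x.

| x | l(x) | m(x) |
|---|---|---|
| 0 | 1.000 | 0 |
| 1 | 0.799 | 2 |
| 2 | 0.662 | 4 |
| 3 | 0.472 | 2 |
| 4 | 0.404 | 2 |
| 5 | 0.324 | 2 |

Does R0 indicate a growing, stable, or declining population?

R0 = Σ lx·mx = 0 + 1.598 + 2.648 + 0.944 + 0.808 + 0.648 = 6.646
R0 > 1, so the population is growing.

growing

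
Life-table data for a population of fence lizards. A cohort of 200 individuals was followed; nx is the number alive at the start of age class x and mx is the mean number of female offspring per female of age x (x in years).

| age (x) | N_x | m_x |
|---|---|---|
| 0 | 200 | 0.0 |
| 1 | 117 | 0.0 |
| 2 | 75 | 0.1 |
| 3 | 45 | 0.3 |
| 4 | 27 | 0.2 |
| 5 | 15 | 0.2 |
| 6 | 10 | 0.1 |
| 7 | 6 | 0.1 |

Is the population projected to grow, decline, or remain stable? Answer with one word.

lx = nx/n0 = nx/200: 1, 0.585, 0.375, 0.225, 0.135, 0.075, 0.05, 0.03
R0 = Σ lx·mx = 0 + 0 + 0.0375 + 0.0675 + 0.027 + 0.015 + 0.005 + 0.003 = 0.155
R0 < 1, so the population is declining.

declining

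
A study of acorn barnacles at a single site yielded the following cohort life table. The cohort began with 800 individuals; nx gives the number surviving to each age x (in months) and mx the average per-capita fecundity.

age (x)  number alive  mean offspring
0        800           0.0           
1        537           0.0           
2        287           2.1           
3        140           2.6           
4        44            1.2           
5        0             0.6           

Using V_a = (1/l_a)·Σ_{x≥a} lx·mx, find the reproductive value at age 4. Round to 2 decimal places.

1.20

lx = nx/n0 = nx/800: 1, 0.67125, 0.35875, 0.175, 0.055, 0
lx·mx for x ≥ 4: 0.066, 0 → sum = 0.066
V_4 = 0.066 / l_4 = 0.066 / 0.055 = 1.2 → 1.20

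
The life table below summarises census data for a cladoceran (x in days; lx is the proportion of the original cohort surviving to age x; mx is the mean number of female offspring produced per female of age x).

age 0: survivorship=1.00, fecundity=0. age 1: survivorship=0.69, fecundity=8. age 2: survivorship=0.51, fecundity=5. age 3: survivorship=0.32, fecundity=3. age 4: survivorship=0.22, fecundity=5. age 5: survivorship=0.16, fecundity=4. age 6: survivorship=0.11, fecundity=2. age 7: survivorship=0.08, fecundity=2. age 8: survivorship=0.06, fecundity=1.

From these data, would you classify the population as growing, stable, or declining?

growing

R0 = Σ lx·mx = 0 + 5.52 + 2.55 + 0.96 + 1.1 + 0.64 + 0.22 + 0.16 + 0.06 = 11.21
R0 > 1, so the population is growing.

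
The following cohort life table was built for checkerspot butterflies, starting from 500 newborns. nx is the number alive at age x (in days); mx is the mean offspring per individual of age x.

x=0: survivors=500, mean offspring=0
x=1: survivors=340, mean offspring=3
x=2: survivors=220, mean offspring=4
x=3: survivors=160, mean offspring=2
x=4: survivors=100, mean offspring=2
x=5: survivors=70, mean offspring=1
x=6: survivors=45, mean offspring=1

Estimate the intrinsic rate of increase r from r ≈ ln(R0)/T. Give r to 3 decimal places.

0.798

lx = nx/n0 = nx/500: 1, 0.68, 0.44, 0.32, 0.2, 0.14, 0.09
R0 = Σ lx·mx = 0 + 2.04 + 1.76 + 0.64 + 0.4 + 0.14 + 0.09 = 5.07
Σ x·lx·mx = 10.32; T = 10.32/5.07 = 2.0355…
r ≈ ln(R0)/T = ln(5.07)/2.0355… = 0.79751… → 0.798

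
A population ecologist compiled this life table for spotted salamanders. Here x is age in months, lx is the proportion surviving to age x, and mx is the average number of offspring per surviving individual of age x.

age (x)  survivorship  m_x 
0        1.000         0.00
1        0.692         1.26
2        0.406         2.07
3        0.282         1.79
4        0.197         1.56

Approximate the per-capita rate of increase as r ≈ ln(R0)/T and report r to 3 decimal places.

0.441

R0 = Σ lx·mx = 0 + 0.87192 + 0.84042 + 0.50478 + 0.30732 = 2.52444
Σ x·lx·mx = 5.29638; T = 5.29638/2.52444 = 2.09804…
r ≈ ln(R0)/T = ln(2.52444)/2.09804… = 0.44137… → 0.441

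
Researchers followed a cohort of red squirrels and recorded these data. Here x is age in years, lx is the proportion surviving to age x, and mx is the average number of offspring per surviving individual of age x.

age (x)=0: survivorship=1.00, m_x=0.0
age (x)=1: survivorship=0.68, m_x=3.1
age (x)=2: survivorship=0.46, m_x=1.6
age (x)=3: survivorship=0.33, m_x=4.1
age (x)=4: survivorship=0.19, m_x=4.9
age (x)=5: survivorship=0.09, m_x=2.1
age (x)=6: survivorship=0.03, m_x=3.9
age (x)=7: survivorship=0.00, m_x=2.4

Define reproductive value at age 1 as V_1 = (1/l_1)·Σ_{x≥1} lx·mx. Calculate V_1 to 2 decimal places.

7.99

lx·mx for x ≥ 1: 2.108, 0.736, 1.353, 0.931, 0.189, 0.117, 0 → sum = 5.434
V_1 = 5.434 / l_1 = 5.434 / 0.68 = 7.991176… → 7.99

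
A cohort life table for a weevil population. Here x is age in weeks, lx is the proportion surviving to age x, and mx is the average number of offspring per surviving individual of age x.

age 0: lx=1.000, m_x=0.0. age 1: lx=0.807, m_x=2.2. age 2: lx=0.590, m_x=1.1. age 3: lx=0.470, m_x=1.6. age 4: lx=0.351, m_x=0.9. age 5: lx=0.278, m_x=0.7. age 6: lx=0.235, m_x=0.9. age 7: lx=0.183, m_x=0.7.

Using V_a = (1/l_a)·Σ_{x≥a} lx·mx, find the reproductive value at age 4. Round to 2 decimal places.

lx·mx for x ≥ 4: 0.3159, 0.1946, 0.2115, 0.1281 → sum = 0.8501
V_4 = 0.8501 / l_4 = 0.8501 / 0.351 = 2.421937… → 2.42

2.42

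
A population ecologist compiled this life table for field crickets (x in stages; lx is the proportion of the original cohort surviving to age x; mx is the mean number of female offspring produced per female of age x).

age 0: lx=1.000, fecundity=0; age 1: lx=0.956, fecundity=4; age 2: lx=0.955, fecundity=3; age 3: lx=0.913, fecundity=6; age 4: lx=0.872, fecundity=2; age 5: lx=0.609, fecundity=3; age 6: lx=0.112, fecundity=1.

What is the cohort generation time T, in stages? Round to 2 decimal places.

2.70

lx·mx: 0, 3.824, 2.865, 5.478, 1.744, 1.827, 0.112 → R0 = 15.85
x·lx·mx: 0, 3.824, 5.73, 16.434, 6.976, 9.135, 0.672 → Σ = 42.771
T = 42.771 / 15.85 = 2.698486… → 2.70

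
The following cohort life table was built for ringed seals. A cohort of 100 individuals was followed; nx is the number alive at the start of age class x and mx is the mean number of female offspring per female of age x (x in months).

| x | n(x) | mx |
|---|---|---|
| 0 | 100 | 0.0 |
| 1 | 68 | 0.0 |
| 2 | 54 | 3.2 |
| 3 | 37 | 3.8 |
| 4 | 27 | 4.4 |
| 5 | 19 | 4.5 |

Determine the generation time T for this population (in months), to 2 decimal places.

3.23

lx = nx/n0 = nx/100: 1, 0.68, 0.54, 0.37, 0.27, 0.19
lx·mx: 0, 0, 1.728, 1.406, 1.188, 0.855 → R0 = 5.177
x·lx·mx: 0, 0, 3.456, 4.218, 4.752, 4.275 → Σ = 16.701
T = 16.701 / 5.177 = 3.226… → 3.23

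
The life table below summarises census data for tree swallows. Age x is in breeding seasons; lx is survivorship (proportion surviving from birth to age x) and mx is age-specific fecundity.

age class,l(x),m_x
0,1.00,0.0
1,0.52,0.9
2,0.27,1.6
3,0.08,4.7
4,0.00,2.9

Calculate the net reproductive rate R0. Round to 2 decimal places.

1.28

lx·mx by age: 0, 0.468, 0.432, 0.376, 0
R0 = Σ lx·mx = 1.276 → 1.28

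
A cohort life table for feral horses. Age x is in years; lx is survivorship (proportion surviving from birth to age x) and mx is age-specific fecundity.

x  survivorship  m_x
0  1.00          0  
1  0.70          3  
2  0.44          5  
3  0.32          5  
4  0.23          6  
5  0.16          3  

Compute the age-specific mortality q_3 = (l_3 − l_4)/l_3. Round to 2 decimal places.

0.28

q_3 = (l_3 − l_4) / l_3 = (0.32 − 0.23) / 0.32
     = 0.09 / 0.32 = 0.28125 → 0.28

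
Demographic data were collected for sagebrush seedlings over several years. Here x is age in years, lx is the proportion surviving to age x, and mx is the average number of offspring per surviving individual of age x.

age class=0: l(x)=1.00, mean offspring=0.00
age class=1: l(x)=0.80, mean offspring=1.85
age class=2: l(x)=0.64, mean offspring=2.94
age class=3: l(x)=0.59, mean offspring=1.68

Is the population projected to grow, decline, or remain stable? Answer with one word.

growing

R0 = Σ lx·mx = 0 + 1.48 + 1.8816 + 0.9912 = 4.3528
R0 > 1, so the population is growing.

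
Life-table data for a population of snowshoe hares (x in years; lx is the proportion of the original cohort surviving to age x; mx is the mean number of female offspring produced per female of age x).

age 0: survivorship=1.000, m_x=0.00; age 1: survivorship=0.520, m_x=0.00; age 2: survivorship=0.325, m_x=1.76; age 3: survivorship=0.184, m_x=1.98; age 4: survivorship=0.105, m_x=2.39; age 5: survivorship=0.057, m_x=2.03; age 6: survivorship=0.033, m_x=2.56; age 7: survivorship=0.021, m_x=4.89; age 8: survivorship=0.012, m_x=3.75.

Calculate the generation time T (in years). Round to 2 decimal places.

3.52

lx·mx: 0, 0, 0.572, 0.36432, 0.25095, 0.11571, 0.08448, 0.10269, 0.045 → R0 = 1.53515
x·lx·mx: 0, 0, 1.144, 1.09296, 1.0038, 0.57855, 0.50688, 0.71883, 0.36 → Σ = 5.40502
T = 5.40502 / 1.53515 = 3.520842… → 3.52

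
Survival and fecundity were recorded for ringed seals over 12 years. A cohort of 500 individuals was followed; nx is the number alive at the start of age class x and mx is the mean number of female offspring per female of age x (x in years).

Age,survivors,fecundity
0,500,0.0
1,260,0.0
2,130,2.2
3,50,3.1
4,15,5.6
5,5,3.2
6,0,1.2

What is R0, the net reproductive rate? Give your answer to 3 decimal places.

lx = nx/n0 = nx/500: 1, 0.52, 0.26, 0.1, 0.03, 0.01, 0
lx·mx by age: 0, 0, 0.572, 0.31, 0.168, 0.032, 0
R0 = Σ lx·mx = 1.082 → 1.082

1.082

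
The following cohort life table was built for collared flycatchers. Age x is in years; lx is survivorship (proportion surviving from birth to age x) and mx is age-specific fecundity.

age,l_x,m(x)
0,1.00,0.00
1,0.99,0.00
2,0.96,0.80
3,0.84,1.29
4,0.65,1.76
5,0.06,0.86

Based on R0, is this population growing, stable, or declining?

growing

R0 = Σ lx·mx = 0 + 0 + 0.768 + 1.0836 + 1.144 + 0.0516 = 3.0472
R0 > 1, so the population is growing.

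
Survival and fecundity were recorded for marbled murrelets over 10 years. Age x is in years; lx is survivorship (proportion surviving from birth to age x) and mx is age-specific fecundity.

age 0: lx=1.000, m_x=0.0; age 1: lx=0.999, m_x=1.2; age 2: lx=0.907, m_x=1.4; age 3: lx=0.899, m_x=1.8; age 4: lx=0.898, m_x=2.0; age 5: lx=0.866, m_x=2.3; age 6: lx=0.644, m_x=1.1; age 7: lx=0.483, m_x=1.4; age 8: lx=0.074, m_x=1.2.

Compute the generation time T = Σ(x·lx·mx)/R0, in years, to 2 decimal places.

lx·mx: 0, 1.1988, 1.2698, 1.6182, 1.796, 1.9918, 0.7084, 0.6762, 0.0888 → R0 = 9.348
x·lx·mx: 0, 1.1988, 2.5396, 4.8546, 7.184, 9.959, 4.2504, 4.7334, 0.7104 → Σ = 35.4302
T = 35.4302 / 9.348 = 3.790137… → 3.79

3.79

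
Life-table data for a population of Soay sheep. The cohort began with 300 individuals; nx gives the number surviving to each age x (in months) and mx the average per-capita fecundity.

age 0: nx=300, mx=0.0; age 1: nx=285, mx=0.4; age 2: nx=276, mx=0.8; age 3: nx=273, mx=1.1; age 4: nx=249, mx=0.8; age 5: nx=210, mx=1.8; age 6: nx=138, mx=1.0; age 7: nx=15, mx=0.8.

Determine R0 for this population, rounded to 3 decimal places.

lx = nx/n0 = nx/300: 1, 0.95, 0.92, 0.91, 0.83, 0.7, 0.46, 0.05
lx·mx by age: 0, 0.38, 0.736, 1.001, 0.664, 1.26, 0.46, 0.04
R0 = Σ lx·mx = 4.541 → 4.541

4.541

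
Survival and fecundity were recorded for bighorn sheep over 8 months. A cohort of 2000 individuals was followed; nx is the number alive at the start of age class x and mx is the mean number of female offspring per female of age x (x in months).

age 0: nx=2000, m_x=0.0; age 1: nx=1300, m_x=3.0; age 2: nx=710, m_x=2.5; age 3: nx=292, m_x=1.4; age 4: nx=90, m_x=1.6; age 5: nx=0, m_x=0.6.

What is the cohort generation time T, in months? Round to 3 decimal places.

1.486

lx = nx/n0 = nx/2000: 1, 0.65, 0.355, 0.146, 0.045, 0
lx·mx: 0, 1.95, 0.8875, 0.2044, 0.072, 0 → R0 = 3.1139
x·lx·mx: 0, 1.95, 1.775, 0.6132, 0.288, 0 → Σ = 4.6262
T = 4.6262 / 3.1139 = 1.485661… → 1.486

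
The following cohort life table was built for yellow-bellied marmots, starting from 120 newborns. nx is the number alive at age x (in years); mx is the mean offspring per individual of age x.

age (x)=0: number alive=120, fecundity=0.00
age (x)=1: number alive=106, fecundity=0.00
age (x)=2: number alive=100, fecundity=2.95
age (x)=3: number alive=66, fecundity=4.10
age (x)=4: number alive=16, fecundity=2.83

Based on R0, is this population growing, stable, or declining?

lx = nx/n0 = nx/120: 1, 0.88333…, 0.83333…, 0.55, 0.13333…
R0 = Σ lx·mx = 0 + 0 + 2.458333… + 2.255 + 0.377333… = 5.090667…
R0 > 1, so the population is growing.

growing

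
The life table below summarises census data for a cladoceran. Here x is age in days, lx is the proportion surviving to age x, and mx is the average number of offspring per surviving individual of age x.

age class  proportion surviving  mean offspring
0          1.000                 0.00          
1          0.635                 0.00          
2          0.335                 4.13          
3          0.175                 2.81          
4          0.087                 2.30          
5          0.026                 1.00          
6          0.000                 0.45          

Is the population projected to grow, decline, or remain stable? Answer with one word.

R0 = Σ lx·mx = 0 + 0 + 1.38355 + 0.49175 + 0.2001 + 0.026 + 0 = 2.1014
R0 > 1, so the population is growing.

growing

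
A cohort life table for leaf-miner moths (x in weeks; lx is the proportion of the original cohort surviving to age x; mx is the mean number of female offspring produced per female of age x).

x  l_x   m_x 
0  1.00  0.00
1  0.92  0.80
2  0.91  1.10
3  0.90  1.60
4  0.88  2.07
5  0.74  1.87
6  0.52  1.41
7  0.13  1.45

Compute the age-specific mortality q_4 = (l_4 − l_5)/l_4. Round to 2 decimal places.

0.16

q_4 = (l_4 − l_5) / l_4 = (0.88 − 0.74) / 0.88
     = 0.14 / 0.88 = 0.159091… → 0.16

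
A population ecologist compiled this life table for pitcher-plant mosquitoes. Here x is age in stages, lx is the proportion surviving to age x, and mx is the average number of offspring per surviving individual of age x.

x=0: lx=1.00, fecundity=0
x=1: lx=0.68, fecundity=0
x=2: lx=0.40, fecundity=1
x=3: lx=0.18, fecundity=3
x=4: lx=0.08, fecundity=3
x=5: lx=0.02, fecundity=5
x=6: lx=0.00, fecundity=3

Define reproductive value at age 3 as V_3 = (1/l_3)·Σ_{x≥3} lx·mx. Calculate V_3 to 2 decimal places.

4.89

lx·mx for x ≥ 3: 0.54, 0.24, 0.1, 0 → sum = 0.88
V_3 = 0.88 / l_3 = 0.88 / 0.18 = 4.888889… → 4.89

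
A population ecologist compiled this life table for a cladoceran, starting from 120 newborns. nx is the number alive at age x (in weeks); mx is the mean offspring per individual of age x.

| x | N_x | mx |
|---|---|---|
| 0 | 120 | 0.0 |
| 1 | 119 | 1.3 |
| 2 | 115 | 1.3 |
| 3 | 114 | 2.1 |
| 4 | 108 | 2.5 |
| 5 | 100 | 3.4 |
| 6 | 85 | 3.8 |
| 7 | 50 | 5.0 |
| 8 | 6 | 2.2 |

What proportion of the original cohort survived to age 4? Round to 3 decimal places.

l_4 = n_4/n_0 = 108/120 = 0.9 → 0.900

0.900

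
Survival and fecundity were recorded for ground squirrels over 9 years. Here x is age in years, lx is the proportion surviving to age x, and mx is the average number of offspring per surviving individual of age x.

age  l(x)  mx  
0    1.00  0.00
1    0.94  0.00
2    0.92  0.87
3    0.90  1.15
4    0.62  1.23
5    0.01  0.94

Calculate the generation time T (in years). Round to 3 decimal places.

2.993

lx·mx: 0, 0, 0.8004, 1.035, 0.7626, 0.0094 → R0 = 2.6074
x·lx·mx: 0, 0, 1.6008, 3.105, 3.0504, 0.047 → Σ = 7.8032
T = 7.8032 / 2.6074 = 2.992713… → 2.993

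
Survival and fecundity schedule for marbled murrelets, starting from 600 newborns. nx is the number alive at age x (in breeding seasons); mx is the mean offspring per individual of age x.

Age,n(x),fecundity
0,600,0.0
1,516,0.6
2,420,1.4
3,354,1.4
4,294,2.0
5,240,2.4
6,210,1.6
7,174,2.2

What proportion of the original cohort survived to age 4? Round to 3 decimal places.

0.490

l_4 = n_4/n_0 = 294/600 = 0.49 → 0.490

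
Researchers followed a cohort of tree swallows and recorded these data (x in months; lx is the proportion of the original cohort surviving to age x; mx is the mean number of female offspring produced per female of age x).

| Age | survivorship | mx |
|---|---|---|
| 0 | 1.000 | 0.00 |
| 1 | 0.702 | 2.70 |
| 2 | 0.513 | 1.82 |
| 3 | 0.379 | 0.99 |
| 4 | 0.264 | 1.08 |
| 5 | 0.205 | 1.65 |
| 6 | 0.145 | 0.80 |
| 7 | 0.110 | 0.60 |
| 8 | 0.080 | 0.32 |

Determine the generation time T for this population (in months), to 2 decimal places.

lx·mx: 0, 1.8954, 0.93366, 0.37521, 0.28512, 0.33825, 0.116, 0.066, 0.0256 → R0 = 4.03524
x·lx·mx: 0, 1.8954, 1.86732, 1.12563, 1.14048, 1.69125, 0.696, 0.462, 0.2048 → Σ = 9.08288
T = 9.08288 / 4.03524 = 2.25089… → 2.25

2.25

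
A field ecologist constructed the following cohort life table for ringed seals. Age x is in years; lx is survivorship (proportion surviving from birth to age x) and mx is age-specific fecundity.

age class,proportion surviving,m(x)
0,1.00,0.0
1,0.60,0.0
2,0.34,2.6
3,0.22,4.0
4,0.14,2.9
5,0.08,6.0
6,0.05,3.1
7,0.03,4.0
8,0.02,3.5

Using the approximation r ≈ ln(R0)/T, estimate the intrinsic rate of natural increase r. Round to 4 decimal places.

R0 = Σ lx·mx = 0 + 0 + 0.884 + 0.88 + 0.406 + 0.48 + 0.155 + 0.12 + 0.07 = 2.995
Σ x·lx·mx = 10.762; T = 10.762/2.995 = 3.59332…
r ≈ ln(R0)/T = ln(2.995)/3.59332… = 0.305273… → 0.3053

0.3053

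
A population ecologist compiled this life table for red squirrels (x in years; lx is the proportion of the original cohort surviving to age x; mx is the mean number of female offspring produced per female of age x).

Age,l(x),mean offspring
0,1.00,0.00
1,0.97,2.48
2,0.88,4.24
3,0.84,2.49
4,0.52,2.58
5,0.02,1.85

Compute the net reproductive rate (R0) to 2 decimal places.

9.61

lx·mx by age: 0, 2.4056, 3.7312, 2.0916, 1.3416, 0.037
R0 = Σ lx·mx = 9.607 → 9.61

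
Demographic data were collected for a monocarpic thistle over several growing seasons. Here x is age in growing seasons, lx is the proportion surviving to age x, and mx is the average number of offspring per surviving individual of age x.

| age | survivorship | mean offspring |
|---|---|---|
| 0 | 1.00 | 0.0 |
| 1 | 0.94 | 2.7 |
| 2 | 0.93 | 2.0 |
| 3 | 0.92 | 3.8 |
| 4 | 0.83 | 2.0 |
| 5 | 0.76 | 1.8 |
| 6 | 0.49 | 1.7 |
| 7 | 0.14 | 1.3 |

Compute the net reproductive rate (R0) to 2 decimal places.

11.94

lx·mx by age: 0, 2.538, 1.86, 3.496, 1.66, 1.368, 0.833, 0.182
R0 = Σ lx·mx = 11.937 → 11.94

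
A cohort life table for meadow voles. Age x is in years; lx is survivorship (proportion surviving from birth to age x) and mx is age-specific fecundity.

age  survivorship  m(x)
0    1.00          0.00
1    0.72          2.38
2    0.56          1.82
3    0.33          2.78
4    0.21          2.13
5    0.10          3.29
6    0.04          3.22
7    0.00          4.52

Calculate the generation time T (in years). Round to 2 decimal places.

lx·mx: 0, 1.7136, 1.0192, 0.9174, 0.4473, 0.329, 0.1288, 0 → R0 = 4.5553
x·lx·mx: 0, 1.7136, 2.0384, 2.7522, 1.7892, 1.645, 0.7728, 0 → Σ = 10.7112
T = 10.7112 / 4.5553 = 2.351371… → 2.35

2.35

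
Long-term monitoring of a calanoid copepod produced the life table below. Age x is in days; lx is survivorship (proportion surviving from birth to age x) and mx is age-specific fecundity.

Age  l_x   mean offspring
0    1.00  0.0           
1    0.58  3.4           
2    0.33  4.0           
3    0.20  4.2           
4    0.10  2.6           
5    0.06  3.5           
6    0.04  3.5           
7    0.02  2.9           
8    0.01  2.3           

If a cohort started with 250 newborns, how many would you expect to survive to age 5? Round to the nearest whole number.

Expected survivors = N0 · l_5 = 250 × 0.06 = 15 → 15

15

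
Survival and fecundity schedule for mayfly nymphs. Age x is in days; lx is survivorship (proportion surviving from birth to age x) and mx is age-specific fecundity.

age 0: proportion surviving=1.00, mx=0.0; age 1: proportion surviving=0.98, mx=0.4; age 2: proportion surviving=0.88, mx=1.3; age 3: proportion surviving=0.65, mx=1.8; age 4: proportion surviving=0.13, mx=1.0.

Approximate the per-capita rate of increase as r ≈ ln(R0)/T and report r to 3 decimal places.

0.441

R0 = Σ lx·mx = 0 + 0.392 + 1.144 + 1.17 + 0.13 = 2.836
Σ x·lx·mx = 6.71; T = 6.71/2.836 = 2.36601…
r ≈ ln(R0)/T = ln(2.836)/2.36601… = 0.44057… → 0.441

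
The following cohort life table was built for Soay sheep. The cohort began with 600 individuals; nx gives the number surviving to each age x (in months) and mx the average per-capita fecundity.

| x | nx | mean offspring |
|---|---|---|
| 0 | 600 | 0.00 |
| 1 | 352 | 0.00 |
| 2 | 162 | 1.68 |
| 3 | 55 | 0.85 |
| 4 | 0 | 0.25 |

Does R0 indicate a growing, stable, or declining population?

lx = nx/n0 = nx/600: 1, 0.58667…, 0.27, 0.09167…, 0
R0 = Σ lx·mx = 0 + 0 + 0.4536 + 0.077917… + 0 = 0.531517…
R0 < 1, so the population is declining.

declining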